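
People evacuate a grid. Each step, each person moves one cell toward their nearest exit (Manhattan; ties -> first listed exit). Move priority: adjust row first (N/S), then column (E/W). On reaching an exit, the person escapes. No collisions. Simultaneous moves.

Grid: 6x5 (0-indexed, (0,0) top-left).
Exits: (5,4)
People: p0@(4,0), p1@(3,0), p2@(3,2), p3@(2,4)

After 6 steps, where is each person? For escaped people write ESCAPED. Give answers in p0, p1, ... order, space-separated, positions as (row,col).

Step 1: p0:(4,0)->(5,0) | p1:(3,0)->(4,0) | p2:(3,2)->(4,2) | p3:(2,4)->(3,4)
Step 2: p0:(5,0)->(5,1) | p1:(4,0)->(5,0) | p2:(4,2)->(5,2) | p3:(3,4)->(4,4)
Step 3: p0:(5,1)->(5,2) | p1:(5,0)->(5,1) | p2:(5,2)->(5,3) | p3:(4,4)->(5,4)->EXIT
Step 4: p0:(5,2)->(5,3) | p1:(5,1)->(5,2) | p2:(5,3)->(5,4)->EXIT | p3:escaped
Step 5: p0:(5,3)->(5,4)->EXIT | p1:(5,2)->(5,3) | p2:escaped | p3:escaped
Step 6: p0:escaped | p1:(5,3)->(5,4)->EXIT | p2:escaped | p3:escaped

ESCAPED ESCAPED ESCAPED ESCAPED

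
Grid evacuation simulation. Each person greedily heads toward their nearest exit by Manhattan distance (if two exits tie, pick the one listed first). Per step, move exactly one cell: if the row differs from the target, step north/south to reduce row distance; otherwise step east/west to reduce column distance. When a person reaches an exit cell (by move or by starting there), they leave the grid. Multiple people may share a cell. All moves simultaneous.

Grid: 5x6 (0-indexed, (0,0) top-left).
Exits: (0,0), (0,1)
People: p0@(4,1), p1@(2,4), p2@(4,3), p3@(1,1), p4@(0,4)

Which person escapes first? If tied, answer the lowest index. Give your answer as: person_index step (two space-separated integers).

Answer: 3 1

Derivation:
Step 1: p0:(4,1)->(3,1) | p1:(2,4)->(1,4) | p2:(4,3)->(3,3) | p3:(1,1)->(0,1)->EXIT | p4:(0,4)->(0,3)
Step 2: p0:(3,1)->(2,1) | p1:(1,4)->(0,4) | p2:(3,3)->(2,3) | p3:escaped | p4:(0,3)->(0,2)
Step 3: p0:(2,1)->(1,1) | p1:(0,4)->(0,3) | p2:(2,3)->(1,3) | p3:escaped | p4:(0,2)->(0,1)->EXIT
Step 4: p0:(1,1)->(0,1)->EXIT | p1:(0,3)->(0,2) | p2:(1,3)->(0,3) | p3:escaped | p4:escaped
Step 5: p0:escaped | p1:(0,2)->(0,1)->EXIT | p2:(0,3)->(0,2) | p3:escaped | p4:escaped
Step 6: p0:escaped | p1:escaped | p2:(0,2)->(0,1)->EXIT | p3:escaped | p4:escaped
Exit steps: [4, 5, 6, 1, 3]
First to escape: p3 at step 1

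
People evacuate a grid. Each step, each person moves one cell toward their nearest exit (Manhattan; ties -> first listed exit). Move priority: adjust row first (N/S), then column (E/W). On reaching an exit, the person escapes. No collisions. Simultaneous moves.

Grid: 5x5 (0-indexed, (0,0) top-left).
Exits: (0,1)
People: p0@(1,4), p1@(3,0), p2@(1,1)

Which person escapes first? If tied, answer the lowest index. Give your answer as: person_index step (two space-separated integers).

Answer: 2 1

Derivation:
Step 1: p0:(1,4)->(0,4) | p1:(3,0)->(2,0) | p2:(1,1)->(0,1)->EXIT
Step 2: p0:(0,4)->(0,3) | p1:(2,0)->(1,0) | p2:escaped
Step 3: p0:(0,3)->(0,2) | p1:(1,0)->(0,0) | p2:escaped
Step 4: p0:(0,2)->(0,1)->EXIT | p1:(0,0)->(0,1)->EXIT | p2:escaped
Exit steps: [4, 4, 1]
First to escape: p2 at step 1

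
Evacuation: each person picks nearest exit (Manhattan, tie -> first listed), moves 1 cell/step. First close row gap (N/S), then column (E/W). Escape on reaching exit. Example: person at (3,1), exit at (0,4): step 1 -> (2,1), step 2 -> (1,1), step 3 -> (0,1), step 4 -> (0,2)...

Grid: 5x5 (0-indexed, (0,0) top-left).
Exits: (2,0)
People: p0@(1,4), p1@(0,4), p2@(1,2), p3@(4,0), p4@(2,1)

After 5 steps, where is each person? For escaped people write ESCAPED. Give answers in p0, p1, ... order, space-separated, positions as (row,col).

Step 1: p0:(1,4)->(2,4) | p1:(0,4)->(1,4) | p2:(1,2)->(2,2) | p3:(4,0)->(3,0) | p4:(2,1)->(2,0)->EXIT
Step 2: p0:(2,4)->(2,3) | p1:(1,4)->(2,4) | p2:(2,2)->(2,1) | p3:(3,0)->(2,0)->EXIT | p4:escaped
Step 3: p0:(2,3)->(2,2) | p1:(2,4)->(2,3) | p2:(2,1)->(2,0)->EXIT | p3:escaped | p4:escaped
Step 4: p0:(2,2)->(2,1) | p1:(2,3)->(2,2) | p2:escaped | p3:escaped | p4:escaped
Step 5: p0:(2,1)->(2,0)->EXIT | p1:(2,2)->(2,1) | p2:escaped | p3:escaped | p4:escaped

ESCAPED (2,1) ESCAPED ESCAPED ESCAPED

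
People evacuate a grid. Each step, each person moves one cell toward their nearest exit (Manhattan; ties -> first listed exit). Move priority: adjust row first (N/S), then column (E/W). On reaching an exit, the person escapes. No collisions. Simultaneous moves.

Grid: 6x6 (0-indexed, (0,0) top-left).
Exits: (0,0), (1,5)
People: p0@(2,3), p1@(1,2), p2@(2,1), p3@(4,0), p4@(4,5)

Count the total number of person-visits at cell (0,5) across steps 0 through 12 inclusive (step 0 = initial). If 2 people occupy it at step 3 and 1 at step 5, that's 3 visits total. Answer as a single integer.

Step 0: p0@(2,3) p1@(1,2) p2@(2,1) p3@(4,0) p4@(4,5) -> at (0,5): 0 [-], cum=0
Step 1: p0@(1,3) p1@(0,2) p2@(1,1) p3@(3,0) p4@(3,5) -> at (0,5): 0 [-], cum=0
Step 2: p0@(1,4) p1@(0,1) p2@(0,1) p3@(2,0) p4@(2,5) -> at (0,5): 0 [-], cum=0
Step 3: p0@ESC p1@ESC p2@ESC p3@(1,0) p4@ESC -> at (0,5): 0 [-], cum=0
Step 4: p0@ESC p1@ESC p2@ESC p3@ESC p4@ESC -> at (0,5): 0 [-], cum=0
Total visits = 0

Answer: 0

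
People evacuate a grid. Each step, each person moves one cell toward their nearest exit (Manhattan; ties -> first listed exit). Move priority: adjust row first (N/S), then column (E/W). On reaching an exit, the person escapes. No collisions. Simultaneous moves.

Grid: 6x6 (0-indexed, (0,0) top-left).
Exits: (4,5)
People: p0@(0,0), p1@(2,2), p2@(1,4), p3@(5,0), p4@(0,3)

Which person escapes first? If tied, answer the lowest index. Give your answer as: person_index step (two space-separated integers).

Step 1: p0:(0,0)->(1,0) | p1:(2,2)->(3,2) | p2:(1,4)->(2,4) | p3:(5,0)->(4,0) | p4:(0,3)->(1,3)
Step 2: p0:(1,0)->(2,0) | p1:(3,2)->(4,2) | p2:(2,4)->(3,4) | p3:(4,0)->(4,1) | p4:(1,3)->(2,3)
Step 3: p0:(2,0)->(3,0) | p1:(4,2)->(4,3) | p2:(3,4)->(4,4) | p3:(4,1)->(4,2) | p4:(2,3)->(3,3)
Step 4: p0:(3,0)->(4,0) | p1:(4,3)->(4,4) | p2:(4,4)->(4,5)->EXIT | p3:(4,2)->(4,3) | p4:(3,3)->(4,3)
Step 5: p0:(4,0)->(4,1) | p1:(4,4)->(4,5)->EXIT | p2:escaped | p3:(4,3)->(4,4) | p4:(4,3)->(4,4)
Step 6: p0:(4,1)->(4,2) | p1:escaped | p2:escaped | p3:(4,4)->(4,5)->EXIT | p4:(4,4)->(4,5)->EXIT
Step 7: p0:(4,2)->(4,3) | p1:escaped | p2:escaped | p3:escaped | p4:escaped
Step 8: p0:(4,3)->(4,4) | p1:escaped | p2:escaped | p3:escaped | p4:escaped
Step 9: p0:(4,4)->(4,5)->EXIT | p1:escaped | p2:escaped | p3:escaped | p4:escaped
Exit steps: [9, 5, 4, 6, 6]
First to escape: p2 at step 4

Answer: 2 4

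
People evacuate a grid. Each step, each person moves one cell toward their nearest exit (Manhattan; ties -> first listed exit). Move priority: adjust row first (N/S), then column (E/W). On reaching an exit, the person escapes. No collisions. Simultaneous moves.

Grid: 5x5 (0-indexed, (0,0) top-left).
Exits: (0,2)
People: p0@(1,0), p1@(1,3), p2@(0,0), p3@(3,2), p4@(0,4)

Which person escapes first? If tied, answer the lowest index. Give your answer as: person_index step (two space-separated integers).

Answer: 1 2

Derivation:
Step 1: p0:(1,0)->(0,0) | p1:(1,3)->(0,3) | p2:(0,0)->(0,1) | p3:(3,2)->(2,2) | p4:(0,4)->(0,3)
Step 2: p0:(0,0)->(0,1) | p1:(0,3)->(0,2)->EXIT | p2:(0,1)->(0,2)->EXIT | p3:(2,2)->(1,2) | p4:(0,3)->(0,2)->EXIT
Step 3: p0:(0,1)->(0,2)->EXIT | p1:escaped | p2:escaped | p3:(1,2)->(0,2)->EXIT | p4:escaped
Exit steps: [3, 2, 2, 3, 2]
First to escape: p1 at step 2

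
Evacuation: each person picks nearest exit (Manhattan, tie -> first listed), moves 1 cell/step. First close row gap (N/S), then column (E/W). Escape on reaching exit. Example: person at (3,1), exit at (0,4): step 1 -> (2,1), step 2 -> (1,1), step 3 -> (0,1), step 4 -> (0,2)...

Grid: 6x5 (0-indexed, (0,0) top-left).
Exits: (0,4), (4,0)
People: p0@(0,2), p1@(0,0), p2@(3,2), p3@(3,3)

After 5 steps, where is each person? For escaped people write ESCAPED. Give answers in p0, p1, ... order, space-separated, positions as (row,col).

Step 1: p0:(0,2)->(0,3) | p1:(0,0)->(0,1) | p2:(3,2)->(4,2) | p3:(3,3)->(2,3)
Step 2: p0:(0,3)->(0,4)->EXIT | p1:(0,1)->(0,2) | p2:(4,2)->(4,1) | p3:(2,3)->(1,3)
Step 3: p0:escaped | p1:(0,2)->(0,3) | p2:(4,1)->(4,0)->EXIT | p3:(1,3)->(0,3)
Step 4: p0:escaped | p1:(0,3)->(0,4)->EXIT | p2:escaped | p3:(0,3)->(0,4)->EXIT

ESCAPED ESCAPED ESCAPED ESCAPED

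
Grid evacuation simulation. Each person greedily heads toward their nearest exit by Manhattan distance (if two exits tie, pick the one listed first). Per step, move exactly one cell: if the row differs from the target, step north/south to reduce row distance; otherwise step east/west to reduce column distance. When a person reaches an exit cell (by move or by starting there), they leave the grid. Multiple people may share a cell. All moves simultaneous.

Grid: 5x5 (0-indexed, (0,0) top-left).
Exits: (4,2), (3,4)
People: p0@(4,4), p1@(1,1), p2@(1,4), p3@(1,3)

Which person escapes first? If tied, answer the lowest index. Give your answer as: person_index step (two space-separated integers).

Step 1: p0:(4,4)->(3,4)->EXIT | p1:(1,1)->(2,1) | p2:(1,4)->(2,4) | p3:(1,3)->(2,3)
Step 2: p0:escaped | p1:(2,1)->(3,1) | p2:(2,4)->(3,4)->EXIT | p3:(2,3)->(3,3)
Step 3: p0:escaped | p1:(3,1)->(4,1) | p2:escaped | p3:(3,3)->(3,4)->EXIT
Step 4: p0:escaped | p1:(4,1)->(4,2)->EXIT | p2:escaped | p3:escaped
Exit steps: [1, 4, 2, 3]
First to escape: p0 at step 1

Answer: 0 1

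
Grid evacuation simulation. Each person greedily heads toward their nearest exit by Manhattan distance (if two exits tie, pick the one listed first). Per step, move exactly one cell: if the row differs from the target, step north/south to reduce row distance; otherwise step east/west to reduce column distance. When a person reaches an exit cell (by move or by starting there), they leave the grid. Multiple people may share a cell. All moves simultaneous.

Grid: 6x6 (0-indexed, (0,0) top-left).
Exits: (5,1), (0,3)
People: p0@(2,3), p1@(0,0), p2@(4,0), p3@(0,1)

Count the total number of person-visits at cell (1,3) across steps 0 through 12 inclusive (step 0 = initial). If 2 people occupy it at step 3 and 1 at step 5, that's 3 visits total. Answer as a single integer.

Answer: 1

Derivation:
Step 0: p0@(2,3) p1@(0,0) p2@(4,0) p3@(0,1) -> at (1,3): 0 [-], cum=0
Step 1: p0@(1,3) p1@(0,1) p2@(5,0) p3@(0,2) -> at (1,3): 1 [p0], cum=1
Step 2: p0@ESC p1@(0,2) p2@ESC p3@ESC -> at (1,3): 0 [-], cum=1
Step 3: p0@ESC p1@ESC p2@ESC p3@ESC -> at (1,3): 0 [-], cum=1
Total visits = 1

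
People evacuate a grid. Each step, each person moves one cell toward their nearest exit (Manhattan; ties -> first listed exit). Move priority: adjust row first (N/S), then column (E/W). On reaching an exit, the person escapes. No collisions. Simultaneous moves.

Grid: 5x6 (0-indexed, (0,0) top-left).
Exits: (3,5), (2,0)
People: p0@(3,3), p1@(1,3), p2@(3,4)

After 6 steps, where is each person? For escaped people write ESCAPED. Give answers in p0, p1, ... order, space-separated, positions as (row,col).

Step 1: p0:(3,3)->(3,4) | p1:(1,3)->(2,3) | p2:(3,4)->(3,5)->EXIT
Step 2: p0:(3,4)->(3,5)->EXIT | p1:(2,3)->(3,3) | p2:escaped
Step 3: p0:escaped | p1:(3,3)->(3,4) | p2:escaped
Step 4: p0:escaped | p1:(3,4)->(3,5)->EXIT | p2:escaped

ESCAPED ESCAPED ESCAPED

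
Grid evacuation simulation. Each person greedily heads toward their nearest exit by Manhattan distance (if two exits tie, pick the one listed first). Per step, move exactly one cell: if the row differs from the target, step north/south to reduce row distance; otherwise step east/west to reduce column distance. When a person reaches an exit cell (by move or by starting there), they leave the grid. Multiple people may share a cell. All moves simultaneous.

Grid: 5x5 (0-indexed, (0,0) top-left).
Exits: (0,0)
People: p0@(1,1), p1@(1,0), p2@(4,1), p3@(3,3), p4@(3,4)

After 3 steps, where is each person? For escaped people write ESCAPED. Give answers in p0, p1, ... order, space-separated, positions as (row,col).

Step 1: p0:(1,1)->(0,1) | p1:(1,0)->(0,0)->EXIT | p2:(4,1)->(3,1) | p3:(3,3)->(2,3) | p4:(3,4)->(2,4)
Step 2: p0:(0,1)->(0,0)->EXIT | p1:escaped | p2:(3,1)->(2,1) | p3:(2,3)->(1,3) | p4:(2,4)->(1,4)
Step 3: p0:escaped | p1:escaped | p2:(2,1)->(1,1) | p3:(1,3)->(0,3) | p4:(1,4)->(0,4)

ESCAPED ESCAPED (1,1) (0,3) (0,4)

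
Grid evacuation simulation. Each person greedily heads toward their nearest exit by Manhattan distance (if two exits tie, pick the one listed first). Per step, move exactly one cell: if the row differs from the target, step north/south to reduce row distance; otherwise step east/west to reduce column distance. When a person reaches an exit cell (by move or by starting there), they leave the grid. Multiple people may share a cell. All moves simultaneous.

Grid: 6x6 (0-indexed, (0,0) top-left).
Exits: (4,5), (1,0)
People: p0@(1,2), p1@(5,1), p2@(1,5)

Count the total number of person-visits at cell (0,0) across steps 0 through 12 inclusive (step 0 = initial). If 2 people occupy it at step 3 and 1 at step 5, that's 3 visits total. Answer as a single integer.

Step 0: p0@(1,2) p1@(5,1) p2@(1,5) -> at (0,0): 0 [-], cum=0
Step 1: p0@(1,1) p1@(4,1) p2@(2,5) -> at (0,0): 0 [-], cum=0
Step 2: p0@ESC p1@(4,2) p2@(3,5) -> at (0,0): 0 [-], cum=0
Step 3: p0@ESC p1@(4,3) p2@ESC -> at (0,0): 0 [-], cum=0
Step 4: p0@ESC p1@(4,4) p2@ESC -> at (0,0): 0 [-], cum=0
Step 5: p0@ESC p1@ESC p2@ESC -> at (0,0): 0 [-], cum=0
Total visits = 0

Answer: 0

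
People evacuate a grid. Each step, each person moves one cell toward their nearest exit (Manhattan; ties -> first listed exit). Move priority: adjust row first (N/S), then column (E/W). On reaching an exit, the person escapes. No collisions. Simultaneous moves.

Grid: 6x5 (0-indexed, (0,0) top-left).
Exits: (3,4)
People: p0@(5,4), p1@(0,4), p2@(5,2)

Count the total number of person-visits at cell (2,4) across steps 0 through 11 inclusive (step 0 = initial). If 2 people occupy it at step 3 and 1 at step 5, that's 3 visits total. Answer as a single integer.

Answer: 1

Derivation:
Step 0: p0@(5,4) p1@(0,4) p2@(5,2) -> at (2,4): 0 [-], cum=0
Step 1: p0@(4,4) p1@(1,4) p2@(4,2) -> at (2,4): 0 [-], cum=0
Step 2: p0@ESC p1@(2,4) p2@(3,2) -> at (2,4): 1 [p1], cum=1
Step 3: p0@ESC p1@ESC p2@(3,3) -> at (2,4): 0 [-], cum=1
Step 4: p0@ESC p1@ESC p2@ESC -> at (2,4): 0 [-], cum=1
Total visits = 1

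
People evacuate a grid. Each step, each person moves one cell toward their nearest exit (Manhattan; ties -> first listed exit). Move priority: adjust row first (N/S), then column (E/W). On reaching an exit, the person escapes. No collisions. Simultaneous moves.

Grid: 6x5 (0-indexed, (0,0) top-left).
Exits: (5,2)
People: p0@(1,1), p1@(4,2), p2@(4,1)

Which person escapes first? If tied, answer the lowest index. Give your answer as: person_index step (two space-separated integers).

Answer: 1 1

Derivation:
Step 1: p0:(1,1)->(2,1) | p1:(4,2)->(5,2)->EXIT | p2:(4,1)->(5,1)
Step 2: p0:(2,1)->(3,1) | p1:escaped | p2:(5,1)->(5,2)->EXIT
Step 3: p0:(3,1)->(4,1) | p1:escaped | p2:escaped
Step 4: p0:(4,1)->(5,1) | p1:escaped | p2:escaped
Step 5: p0:(5,1)->(5,2)->EXIT | p1:escaped | p2:escaped
Exit steps: [5, 1, 2]
First to escape: p1 at step 1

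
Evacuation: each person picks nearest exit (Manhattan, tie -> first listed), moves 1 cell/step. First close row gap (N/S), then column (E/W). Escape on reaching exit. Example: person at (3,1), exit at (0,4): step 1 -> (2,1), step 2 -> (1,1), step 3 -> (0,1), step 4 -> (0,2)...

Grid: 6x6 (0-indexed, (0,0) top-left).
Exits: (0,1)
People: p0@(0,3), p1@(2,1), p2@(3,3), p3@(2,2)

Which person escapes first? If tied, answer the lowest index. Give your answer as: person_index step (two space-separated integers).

Answer: 0 2

Derivation:
Step 1: p0:(0,3)->(0,2) | p1:(2,1)->(1,1) | p2:(3,3)->(2,3) | p3:(2,2)->(1,2)
Step 2: p0:(0,2)->(0,1)->EXIT | p1:(1,1)->(0,1)->EXIT | p2:(2,3)->(1,3) | p3:(1,2)->(0,2)
Step 3: p0:escaped | p1:escaped | p2:(1,3)->(0,3) | p3:(0,2)->(0,1)->EXIT
Step 4: p0:escaped | p1:escaped | p2:(0,3)->(0,2) | p3:escaped
Step 5: p0:escaped | p1:escaped | p2:(0,2)->(0,1)->EXIT | p3:escaped
Exit steps: [2, 2, 5, 3]
First to escape: p0 at step 2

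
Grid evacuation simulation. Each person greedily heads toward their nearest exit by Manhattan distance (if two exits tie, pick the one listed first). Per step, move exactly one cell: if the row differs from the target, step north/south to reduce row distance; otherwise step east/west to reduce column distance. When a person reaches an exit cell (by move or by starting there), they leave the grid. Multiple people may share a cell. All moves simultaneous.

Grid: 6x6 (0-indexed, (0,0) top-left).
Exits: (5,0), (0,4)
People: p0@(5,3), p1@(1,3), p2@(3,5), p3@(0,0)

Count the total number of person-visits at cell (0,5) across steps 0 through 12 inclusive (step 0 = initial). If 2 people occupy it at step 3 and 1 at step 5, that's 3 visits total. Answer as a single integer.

Step 0: p0@(5,3) p1@(1,3) p2@(3,5) p3@(0,0) -> at (0,5): 0 [-], cum=0
Step 1: p0@(5,2) p1@(0,3) p2@(2,5) p3@(0,1) -> at (0,5): 0 [-], cum=0
Step 2: p0@(5,1) p1@ESC p2@(1,5) p3@(0,2) -> at (0,5): 0 [-], cum=0
Step 3: p0@ESC p1@ESC p2@(0,5) p3@(0,3) -> at (0,5): 1 [p2], cum=1
Step 4: p0@ESC p1@ESC p2@ESC p3@ESC -> at (0,5): 0 [-], cum=1
Total visits = 1

Answer: 1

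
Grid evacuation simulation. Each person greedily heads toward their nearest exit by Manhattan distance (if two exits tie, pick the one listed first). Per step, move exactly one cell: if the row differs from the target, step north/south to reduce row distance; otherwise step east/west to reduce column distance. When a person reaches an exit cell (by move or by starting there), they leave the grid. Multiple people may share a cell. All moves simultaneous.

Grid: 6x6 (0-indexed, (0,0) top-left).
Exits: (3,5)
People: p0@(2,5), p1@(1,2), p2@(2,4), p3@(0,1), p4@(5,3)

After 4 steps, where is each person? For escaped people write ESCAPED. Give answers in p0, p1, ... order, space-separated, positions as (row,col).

Step 1: p0:(2,5)->(3,5)->EXIT | p1:(1,2)->(2,2) | p2:(2,4)->(3,4) | p3:(0,1)->(1,1) | p4:(5,3)->(4,3)
Step 2: p0:escaped | p1:(2,2)->(3,2) | p2:(3,4)->(3,5)->EXIT | p3:(1,1)->(2,1) | p4:(4,3)->(3,3)
Step 3: p0:escaped | p1:(3,2)->(3,3) | p2:escaped | p3:(2,1)->(3,1) | p4:(3,3)->(3,4)
Step 4: p0:escaped | p1:(3,3)->(3,4) | p2:escaped | p3:(3,1)->(3,2) | p4:(3,4)->(3,5)->EXIT

ESCAPED (3,4) ESCAPED (3,2) ESCAPED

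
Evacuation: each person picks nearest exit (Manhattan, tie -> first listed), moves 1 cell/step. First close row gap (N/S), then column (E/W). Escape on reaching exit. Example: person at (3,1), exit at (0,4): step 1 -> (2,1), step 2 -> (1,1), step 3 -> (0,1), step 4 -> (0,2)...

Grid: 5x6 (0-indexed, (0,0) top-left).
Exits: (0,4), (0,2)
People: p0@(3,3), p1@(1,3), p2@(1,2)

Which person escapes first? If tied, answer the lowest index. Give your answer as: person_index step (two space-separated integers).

Answer: 2 1

Derivation:
Step 1: p0:(3,3)->(2,3) | p1:(1,3)->(0,3) | p2:(1,2)->(0,2)->EXIT
Step 2: p0:(2,3)->(1,3) | p1:(0,3)->(0,4)->EXIT | p2:escaped
Step 3: p0:(1,3)->(0,3) | p1:escaped | p2:escaped
Step 4: p0:(0,3)->(0,4)->EXIT | p1:escaped | p2:escaped
Exit steps: [4, 2, 1]
First to escape: p2 at step 1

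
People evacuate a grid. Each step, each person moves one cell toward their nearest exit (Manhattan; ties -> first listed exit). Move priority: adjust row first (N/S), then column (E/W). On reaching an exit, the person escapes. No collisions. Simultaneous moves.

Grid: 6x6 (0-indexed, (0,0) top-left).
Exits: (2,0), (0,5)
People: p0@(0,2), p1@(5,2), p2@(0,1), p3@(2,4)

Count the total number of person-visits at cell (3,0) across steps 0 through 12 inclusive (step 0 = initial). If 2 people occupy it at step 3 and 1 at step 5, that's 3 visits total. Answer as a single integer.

Answer: 0

Derivation:
Step 0: p0@(0,2) p1@(5,2) p2@(0,1) p3@(2,4) -> at (3,0): 0 [-], cum=0
Step 1: p0@(0,3) p1@(4,2) p2@(1,1) p3@(1,4) -> at (3,0): 0 [-], cum=0
Step 2: p0@(0,4) p1@(3,2) p2@(2,1) p3@(0,4) -> at (3,0): 0 [-], cum=0
Step 3: p0@ESC p1@(2,2) p2@ESC p3@ESC -> at (3,0): 0 [-], cum=0
Step 4: p0@ESC p1@(2,1) p2@ESC p3@ESC -> at (3,0): 0 [-], cum=0
Step 5: p0@ESC p1@ESC p2@ESC p3@ESC -> at (3,0): 0 [-], cum=0
Total visits = 0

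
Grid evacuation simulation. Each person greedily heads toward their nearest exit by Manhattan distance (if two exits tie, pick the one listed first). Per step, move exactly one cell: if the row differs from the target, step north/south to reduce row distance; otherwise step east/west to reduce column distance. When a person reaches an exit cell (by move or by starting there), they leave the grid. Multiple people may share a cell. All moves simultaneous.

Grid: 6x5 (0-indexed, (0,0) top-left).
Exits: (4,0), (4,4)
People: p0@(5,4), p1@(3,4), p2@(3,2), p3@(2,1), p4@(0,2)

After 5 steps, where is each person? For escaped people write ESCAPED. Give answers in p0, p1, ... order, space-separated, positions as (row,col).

Step 1: p0:(5,4)->(4,4)->EXIT | p1:(3,4)->(4,4)->EXIT | p2:(3,2)->(4,2) | p3:(2,1)->(3,1) | p4:(0,2)->(1,2)
Step 2: p0:escaped | p1:escaped | p2:(4,2)->(4,1) | p3:(3,1)->(4,1) | p4:(1,2)->(2,2)
Step 3: p0:escaped | p1:escaped | p2:(4,1)->(4,0)->EXIT | p3:(4,1)->(4,0)->EXIT | p4:(2,2)->(3,2)
Step 4: p0:escaped | p1:escaped | p2:escaped | p3:escaped | p4:(3,2)->(4,2)
Step 5: p0:escaped | p1:escaped | p2:escaped | p3:escaped | p4:(4,2)->(4,1)

ESCAPED ESCAPED ESCAPED ESCAPED (4,1)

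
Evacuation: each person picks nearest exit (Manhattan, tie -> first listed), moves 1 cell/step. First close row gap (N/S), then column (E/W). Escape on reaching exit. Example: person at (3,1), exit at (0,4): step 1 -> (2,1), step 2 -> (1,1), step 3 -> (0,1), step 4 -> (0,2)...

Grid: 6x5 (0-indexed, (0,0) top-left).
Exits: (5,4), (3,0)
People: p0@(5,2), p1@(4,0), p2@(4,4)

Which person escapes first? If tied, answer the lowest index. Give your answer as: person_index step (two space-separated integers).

Answer: 1 1

Derivation:
Step 1: p0:(5,2)->(5,3) | p1:(4,0)->(3,0)->EXIT | p2:(4,4)->(5,4)->EXIT
Step 2: p0:(5,3)->(5,4)->EXIT | p1:escaped | p2:escaped
Exit steps: [2, 1, 1]
First to escape: p1 at step 1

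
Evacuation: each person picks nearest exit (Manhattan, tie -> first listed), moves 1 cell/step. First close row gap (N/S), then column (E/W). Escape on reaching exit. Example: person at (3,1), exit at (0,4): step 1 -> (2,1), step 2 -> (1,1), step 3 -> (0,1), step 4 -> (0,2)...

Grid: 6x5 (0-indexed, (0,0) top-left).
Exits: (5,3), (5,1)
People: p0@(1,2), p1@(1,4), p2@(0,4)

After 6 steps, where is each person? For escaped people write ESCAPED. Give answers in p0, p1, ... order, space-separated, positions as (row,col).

Step 1: p0:(1,2)->(2,2) | p1:(1,4)->(2,4) | p2:(0,4)->(1,4)
Step 2: p0:(2,2)->(3,2) | p1:(2,4)->(3,4) | p2:(1,4)->(2,4)
Step 3: p0:(3,2)->(4,2) | p1:(3,4)->(4,4) | p2:(2,4)->(3,4)
Step 4: p0:(4,2)->(5,2) | p1:(4,4)->(5,4) | p2:(3,4)->(4,4)
Step 5: p0:(5,2)->(5,3)->EXIT | p1:(5,4)->(5,3)->EXIT | p2:(4,4)->(5,4)
Step 6: p0:escaped | p1:escaped | p2:(5,4)->(5,3)->EXIT

ESCAPED ESCAPED ESCAPED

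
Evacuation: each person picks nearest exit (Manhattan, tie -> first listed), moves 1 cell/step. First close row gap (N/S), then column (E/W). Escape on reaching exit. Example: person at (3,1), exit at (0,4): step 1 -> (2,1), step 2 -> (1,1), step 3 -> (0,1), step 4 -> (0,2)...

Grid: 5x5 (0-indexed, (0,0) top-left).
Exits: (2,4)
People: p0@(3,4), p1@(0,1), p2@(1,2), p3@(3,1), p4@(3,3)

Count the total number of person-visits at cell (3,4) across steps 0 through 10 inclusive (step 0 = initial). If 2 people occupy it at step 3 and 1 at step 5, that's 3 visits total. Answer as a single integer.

Answer: 1

Derivation:
Step 0: p0@(3,4) p1@(0,1) p2@(1,2) p3@(3,1) p4@(3,3) -> at (3,4): 1 [p0], cum=1
Step 1: p0@ESC p1@(1,1) p2@(2,2) p3@(2,1) p4@(2,3) -> at (3,4): 0 [-], cum=1
Step 2: p0@ESC p1@(2,1) p2@(2,3) p3@(2,2) p4@ESC -> at (3,4): 0 [-], cum=1
Step 3: p0@ESC p1@(2,2) p2@ESC p3@(2,3) p4@ESC -> at (3,4): 0 [-], cum=1
Step 4: p0@ESC p1@(2,3) p2@ESC p3@ESC p4@ESC -> at (3,4): 0 [-], cum=1
Step 5: p0@ESC p1@ESC p2@ESC p3@ESC p4@ESC -> at (3,4): 0 [-], cum=1
Total visits = 1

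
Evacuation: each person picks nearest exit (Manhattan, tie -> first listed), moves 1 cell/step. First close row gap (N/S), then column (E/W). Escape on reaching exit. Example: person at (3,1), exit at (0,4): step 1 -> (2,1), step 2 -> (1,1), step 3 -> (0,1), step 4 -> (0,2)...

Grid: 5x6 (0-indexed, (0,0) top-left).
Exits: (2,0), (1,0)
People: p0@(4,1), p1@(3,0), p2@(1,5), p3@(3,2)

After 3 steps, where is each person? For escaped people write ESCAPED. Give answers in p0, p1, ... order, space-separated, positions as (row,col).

Step 1: p0:(4,1)->(3,1) | p1:(3,0)->(2,0)->EXIT | p2:(1,5)->(1,4) | p3:(3,2)->(2,2)
Step 2: p0:(3,1)->(2,1) | p1:escaped | p2:(1,4)->(1,3) | p3:(2,2)->(2,1)
Step 3: p0:(2,1)->(2,0)->EXIT | p1:escaped | p2:(1,3)->(1,2) | p3:(2,1)->(2,0)->EXIT

ESCAPED ESCAPED (1,2) ESCAPED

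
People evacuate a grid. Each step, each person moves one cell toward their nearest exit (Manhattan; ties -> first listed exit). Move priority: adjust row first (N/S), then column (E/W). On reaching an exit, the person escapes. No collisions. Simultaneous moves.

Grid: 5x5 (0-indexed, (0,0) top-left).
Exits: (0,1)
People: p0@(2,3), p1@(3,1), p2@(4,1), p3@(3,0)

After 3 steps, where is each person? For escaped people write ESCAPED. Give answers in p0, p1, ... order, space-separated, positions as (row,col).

Step 1: p0:(2,3)->(1,3) | p1:(3,1)->(2,1) | p2:(4,1)->(3,1) | p3:(3,0)->(2,0)
Step 2: p0:(1,3)->(0,3) | p1:(2,1)->(1,1) | p2:(3,1)->(2,1) | p3:(2,0)->(1,0)
Step 3: p0:(0,3)->(0,2) | p1:(1,1)->(0,1)->EXIT | p2:(2,1)->(1,1) | p3:(1,0)->(0,0)

(0,2) ESCAPED (1,1) (0,0)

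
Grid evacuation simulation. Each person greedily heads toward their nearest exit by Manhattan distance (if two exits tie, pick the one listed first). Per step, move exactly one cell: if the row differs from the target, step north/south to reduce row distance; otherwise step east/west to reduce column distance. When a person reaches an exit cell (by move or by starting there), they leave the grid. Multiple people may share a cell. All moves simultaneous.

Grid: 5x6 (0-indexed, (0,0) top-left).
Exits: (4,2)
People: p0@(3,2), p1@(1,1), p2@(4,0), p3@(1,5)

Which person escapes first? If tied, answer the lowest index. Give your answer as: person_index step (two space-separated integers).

Step 1: p0:(3,2)->(4,2)->EXIT | p1:(1,1)->(2,1) | p2:(4,0)->(4,1) | p3:(1,5)->(2,5)
Step 2: p0:escaped | p1:(2,1)->(3,1) | p2:(4,1)->(4,2)->EXIT | p3:(2,5)->(3,5)
Step 3: p0:escaped | p1:(3,1)->(4,1) | p2:escaped | p3:(3,5)->(4,5)
Step 4: p0:escaped | p1:(4,1)->(4,2)->EXIT | p2:escaped | p3:(4,5)->(4,4)
Step 5: p0:escaped | p1:escaped | p2:escaped | p3:(4,4)->(4,3)
Step 6: p0:escaped | p1:escaped | p2:escaped | p3:(4,3)->(4,2)->EXIT
Exit steps: [1, 4, 2, 6]
First to escape: p0 at step 1

Answer: 0 1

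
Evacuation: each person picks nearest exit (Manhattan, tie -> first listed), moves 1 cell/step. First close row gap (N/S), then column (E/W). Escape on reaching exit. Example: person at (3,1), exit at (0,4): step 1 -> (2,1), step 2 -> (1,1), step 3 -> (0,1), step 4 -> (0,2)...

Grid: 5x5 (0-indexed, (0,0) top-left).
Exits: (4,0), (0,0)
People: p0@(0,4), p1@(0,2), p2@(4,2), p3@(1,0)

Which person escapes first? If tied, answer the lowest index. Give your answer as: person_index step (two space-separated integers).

Step 1: p0:(0,4)->(0,3) | p1:(0,2)->(0,1) | p2:(4,2)->(4,1) | p3:(1,0)->(0,0)->EXIT
Step 2: p0:(0,3)->(0,2) | p1:(0,1)->(0,0)->EXIT | p2:(4,1)->(4,0)->EXIT | p3:escaped
Step 3: p0:(0,2)->(0,1) | p1:escaped | p2:escaped | p3:escaped
Step 4: p0:(0,1)->(0,0)->EXIT | p1:escaped | p2:escaped | p3:escaped
Exit steps: [4, 2, 2, 1]
First to escape: p3 at step 1

Answer: 3 1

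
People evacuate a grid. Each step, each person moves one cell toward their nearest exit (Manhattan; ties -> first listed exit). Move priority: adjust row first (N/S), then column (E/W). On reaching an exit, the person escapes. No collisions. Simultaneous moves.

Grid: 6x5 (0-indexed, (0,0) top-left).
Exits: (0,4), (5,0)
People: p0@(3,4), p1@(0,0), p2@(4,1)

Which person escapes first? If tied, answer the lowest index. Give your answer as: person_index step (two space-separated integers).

Answer: 2 2

Derivation:
Step 1: p0:(3,4)->(2,4) | p1:(0,0)->(0,1) | p2:(4,1)->(5,1)
Step 2: p0:(2,4)->(1,4) | p1:(0,1)->(0,2) | p2:(5,1)->(5,0)->EXIT
Step 3: p0:(1,4)->(0,4)->EXIT | p1:(0,2)->(0,3) | p2:escaped
Step 4: p0:escaped | p1:(0,3)->(0,4)->EXIT | p2:escaped
Exit steps: [3, 4, 2]
First to escape: p2 at step 2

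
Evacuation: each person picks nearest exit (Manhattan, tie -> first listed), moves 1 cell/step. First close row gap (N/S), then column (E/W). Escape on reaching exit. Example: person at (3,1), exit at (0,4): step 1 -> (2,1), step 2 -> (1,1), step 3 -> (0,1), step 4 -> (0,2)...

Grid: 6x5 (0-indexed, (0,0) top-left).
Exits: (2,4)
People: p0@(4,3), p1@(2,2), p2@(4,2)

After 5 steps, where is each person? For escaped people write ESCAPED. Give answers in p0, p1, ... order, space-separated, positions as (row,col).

Step 1: p0:(4,3)->(3,3) | p1:(2,2)->(2,3) | p2:(4,2)->(3,2)
Step 2: p0:(3,3)->(2,3) | p1:(2,3)->(2,4)->EXIT | p2:(3,2)->(2,2)
Step 3: p0:(2,3)->(2,4)->EXIT | p1:escaped | p2:(2,2)->(2,3)
Step 4: p0:escaped | p1:escaped | p2:(2,3)->(2,4)->EXIT

ESCAPED ESCAPED ESCAPED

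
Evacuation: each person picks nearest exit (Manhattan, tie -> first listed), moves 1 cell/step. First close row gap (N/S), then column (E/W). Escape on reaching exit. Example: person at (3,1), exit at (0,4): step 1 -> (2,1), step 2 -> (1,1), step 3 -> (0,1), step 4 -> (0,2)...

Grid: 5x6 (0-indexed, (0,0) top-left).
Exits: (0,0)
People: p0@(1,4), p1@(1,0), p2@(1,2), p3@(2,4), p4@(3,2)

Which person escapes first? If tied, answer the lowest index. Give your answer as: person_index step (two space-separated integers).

Answer: 1 1

Derivation:
Step 1: p0:(1,4)->(0,4) | p1:(1,0)->(0,0)->EXIT | p2:(1,2)->(0,2) | p3:(2,4)->(1,4) | p4:(3,2)->(2,2)
Step 2: p0:(0,4)->(0,3) | p1:escaped | p2:(0,2)->(0,1) | p3:(1,4)->(0,4) | p4:(2,2)->(1,2)
Step 3: p0:(0,3)->(0,2) | p1:escaped | p2:(0,1)->(0,0)->EXIT | p3:(0,4)->(0,3) | p4:(1,2)->(0,2)
Step 4: p0:(0,2)->(0,1) | p1:escaped | p2:escaped | p3:(0,3)->(0,2) | p4:(0,2)->(0,1)
Step 5: p0:(0,1)->(0,0)->EXIT | p1:escaped | p2:escaped | p3:(0,2)->(0,1) | p4:(0,1)->(0,0)->EXIT
Step 6: p0:escaped | p1:escaped | p2:escaped | p3:(0,1)->(0,0)->EXIT | p4:escaped
Exit steps: [5, 1, 3, 6, 5]
First to escape: p1 at step 1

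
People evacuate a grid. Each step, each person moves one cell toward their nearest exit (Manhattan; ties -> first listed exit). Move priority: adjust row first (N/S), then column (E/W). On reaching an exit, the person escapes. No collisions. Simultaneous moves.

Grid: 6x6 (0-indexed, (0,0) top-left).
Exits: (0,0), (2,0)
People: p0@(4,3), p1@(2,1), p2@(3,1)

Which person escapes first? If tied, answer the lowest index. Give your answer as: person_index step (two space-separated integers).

Step 1: p0:(4,3)->(3,3) | p1:(2,1)->(2,0)->EXIT | p2:(3,1)->(2,1)
Step 2: p0:(3,3)->(2,3) | p1:escaped | p2:(2,1)->(2,0)->EXIT
Step 3: p0:(2,3)->(2,2) | p1:escaped | p2:escaped
Step 4: p0:(2,2)->(2,1) | p1:escaped | p2:escaped
Step 5: p0:(2,1)->(2,0)->EXIT | p1:escaped | p2:escaped
Exit steps: [5, 1, 2]
First to escape: p1 at step 1

Answer: 1 1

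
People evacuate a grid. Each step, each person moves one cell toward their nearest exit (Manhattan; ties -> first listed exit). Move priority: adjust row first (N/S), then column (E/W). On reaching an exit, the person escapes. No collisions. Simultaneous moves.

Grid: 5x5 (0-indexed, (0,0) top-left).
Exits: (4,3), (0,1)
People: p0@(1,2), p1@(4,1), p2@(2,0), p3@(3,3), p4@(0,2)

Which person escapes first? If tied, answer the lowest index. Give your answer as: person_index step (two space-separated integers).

Answer: 3 1

Derivation:
Step 1: p0:(1,2)->(0,2) | p1:(4,1)->(4,2) | p2:(2,0)->(1,0) | p3:(3,3)->(4,3)->EXIT | p4:(0,2)->(0,1)->EXIT
Step 2: p0:(0,2)->(0,1)->EXIT | p1:(4,2)->(4,3)->EXIT | p2:(1,0)->(0,0) | p3:escaped | p4:escaped
Step 3: p0:escaped | p1:escaped | p2:(0,0)->(0,1)->EXIT | p3:escaped | p4:escaped
Exit steps: [2, 2, 3, 1, 1]
First to escape: p3 at step 1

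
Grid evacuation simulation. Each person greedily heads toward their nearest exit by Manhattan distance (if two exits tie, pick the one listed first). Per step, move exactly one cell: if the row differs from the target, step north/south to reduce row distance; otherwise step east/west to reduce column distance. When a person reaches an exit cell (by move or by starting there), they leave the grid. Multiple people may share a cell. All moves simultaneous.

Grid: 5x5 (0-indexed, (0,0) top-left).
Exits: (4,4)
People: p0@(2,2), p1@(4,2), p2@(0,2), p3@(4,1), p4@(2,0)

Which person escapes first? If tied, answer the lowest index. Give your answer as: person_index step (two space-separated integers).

Answer: 1 2

Derivation:
Step 1: p0:(2,2)->(3,2) | p1:(4,2)->(4,3) | p2:(0,2)->(1,2) | p3:(4,1)->(4,2) | p4:(2,0)->(3,0)
Step 2: p0:(3,2)->(4,2) | p1:(4,3)->(4,4)->EXIT | p2:(1,2)->(2,2) | p3:(4,2)->(4,3) | p4:(3,0)->(4,0)
Step 3: p0:(4,2)->(4,3) | p1:escaped | p2:(2,2)->(3,2) | p3:(4,3)->(4,4)->EXIT | p4:(4,0)->(4,1)
Step 4: p0:(4,3)->(4,4)->EXIT | p1:escaped | p2:(3,2)->(4,2) | p3:escaped | p4:(4,1)->(4,2)
Step 5: p0:escaped | p1:escaped | p2:(4,2)->(4,3) | p3:escaped | p4:(4,2)->(4,3)
Step 6: p0:escaped | p1:escaped | p2:(4,3)->(4,4)->EXIT | p3:escaped | p4:(4,3)->(4,4)->EXIT
Exit steps: [4, 2, 6, 3, 6]
First to escape: p1 at step 2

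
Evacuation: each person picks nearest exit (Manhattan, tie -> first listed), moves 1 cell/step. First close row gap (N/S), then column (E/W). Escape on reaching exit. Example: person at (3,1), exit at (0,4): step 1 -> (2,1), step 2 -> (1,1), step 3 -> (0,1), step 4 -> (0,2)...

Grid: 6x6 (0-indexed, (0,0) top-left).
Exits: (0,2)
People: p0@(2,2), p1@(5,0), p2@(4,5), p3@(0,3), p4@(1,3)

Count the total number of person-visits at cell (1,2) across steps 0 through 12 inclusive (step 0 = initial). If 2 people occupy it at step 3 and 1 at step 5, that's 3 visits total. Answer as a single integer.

Step 0: p0@(2,2) p1@(5,0) p2@(4,5) p3@(0,3) p4@(1,3) -> at (1,2): 0 [-], cum=0
Step 1: p0@(1,2) p1@(4,0) p2@(3,5) p3@ESC p4@(0,3) -> at (1,2): 1 [p0], cum=1
Step 2: p0@ESC p1@(3,0) p2@(2,5) p3@ESC p4@ESC -> at (1,2): 0 [-], cum=1
Step 3: p0@ESC p1@(2,0) p2@(1,5) p3@ESC p4@ESC -> at (1,2): 0 [-], cum=1
Step 4: p0@ESC p1@(1,0) p2@(0,5) p3@ESC p4@ESC -> at (1,2): 0 [-], cum=1
Step 5: p0@ESC p1@(0,0) p2@(0,4) p3@ESC p4@ESC -> at (1,2): 0 [-], cum=1
Step 6: p0@ESC p1@(0,1) p2@(0,3) p3@ESC p4@ESC -> at (1,2): 0 [-], cum=1
Step 7: p0@ESC p1@ESC p2@ESC p3@ESC p4@ESC -> at (1,2): 0 [-], cum=1
Total visits = 1

Answer: 1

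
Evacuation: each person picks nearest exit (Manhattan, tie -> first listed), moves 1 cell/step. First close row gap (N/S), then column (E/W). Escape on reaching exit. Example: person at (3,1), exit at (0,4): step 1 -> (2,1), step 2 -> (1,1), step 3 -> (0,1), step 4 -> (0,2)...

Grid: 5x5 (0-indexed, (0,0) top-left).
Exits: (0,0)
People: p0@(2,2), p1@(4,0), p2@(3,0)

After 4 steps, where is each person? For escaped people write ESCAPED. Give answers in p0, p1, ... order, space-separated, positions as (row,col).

Step 1: p0:(2,2)->(1,2) | p1:(4,0)->(3,0) | p2:(3,0)->(2,0)
Step 2: p0:(1,2)->(0,2) | p1:(3,0)->(2,0) | p2:(2,0)->(1,0)
Step 3: p0:(0,2)->(0,1) | p1:(2,0)->(1,0) | p2:(1,0)->(0,0)->EXIT
Step 4: p0:(0,1)->(0,0)->EXIT | p1:(1,0)->(0,0)->EXIT | p2:escaped

ESCAPED ESCAPED ESCAPED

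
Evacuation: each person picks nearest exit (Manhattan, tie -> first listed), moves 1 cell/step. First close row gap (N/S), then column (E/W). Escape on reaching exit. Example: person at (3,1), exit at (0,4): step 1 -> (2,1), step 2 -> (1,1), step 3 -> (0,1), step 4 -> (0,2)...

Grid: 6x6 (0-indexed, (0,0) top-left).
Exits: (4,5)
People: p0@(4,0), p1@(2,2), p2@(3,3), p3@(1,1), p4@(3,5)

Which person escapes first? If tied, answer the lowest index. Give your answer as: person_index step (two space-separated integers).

Answer: 4 1

Derivation:
Step 1: p0:(4,0)->(4,1) | p1:(2,2)->(3,2) | p2:(3,3)->(4,3) | p3:(1,1)->(2,1) | p4:(3,5)->(4,5)->EXIT
Step 2: p0:(4,1)->(4,2) | p1:(3,2)->(4,2) | p2:(4,3)->(4,4) | p3:(2,1)->(3,1) | p4:escaped
Step 3: p0:(4,2)->(4,3) | p1:(4,2)->(4,3) | p2:(4,4)->(4,5)->EXIT | p3:(3,1)->(4,1) | p4:escaped
Step 4: p0:(4,3)->(4,4) | p1:(4,3)->(4,4) | p2:escaped | p3:(4,1)->(4,2) | p4:escaped
Step 5: p0:(4,4)->(4,5)->EXIT | p1:(4,4)->(4,5)->EXIT | p2:escaped | p3:(4,2)->(4,3) | p4:escaped
Step 6: p0:escaped | p1:escaped | p2:escaped | p3:(4,3)->(4,4) | p4:escaped
Step 7: p0:escaped | p1:escaped | p2:escaped | p3:(4,4)->(4,5)->EXIT | p4:escaped
Exit steps: [5, 5, 3, 7, 1]
First to escape: p4 at step 1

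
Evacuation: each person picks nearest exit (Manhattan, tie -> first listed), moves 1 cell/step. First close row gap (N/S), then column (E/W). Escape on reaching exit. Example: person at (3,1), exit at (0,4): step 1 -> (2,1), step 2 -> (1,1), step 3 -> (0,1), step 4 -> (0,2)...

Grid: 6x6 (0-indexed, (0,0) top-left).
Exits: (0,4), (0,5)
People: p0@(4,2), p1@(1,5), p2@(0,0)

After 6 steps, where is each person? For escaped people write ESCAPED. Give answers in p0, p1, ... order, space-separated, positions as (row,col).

Step 1: p0:(4,2)->(3,2) | p1:(1,5)->(0,5)->EXIT | p2:(0,0)->(0,1)
Step 2: p0:(3,2)->(2,2) | p1:escaped | p2:(0,1)->(0,2)
Step 3: p0:(2,2)->(1,2) | p1:escaped | p2:(0,2)->(0,3)
Step 4: p0:(1,2)->(0,2) | p1:escaped | p2:(0,3)->(0,4)->EXIT
Step 5: p0:(0,2)->(0,3) | p1:escaped | p2:escaped
Step 6: p0:(0,3)->(0,4)->EXIT | p1:escaped | p2:escaped

ESCAPED ESCAPED ESCAPED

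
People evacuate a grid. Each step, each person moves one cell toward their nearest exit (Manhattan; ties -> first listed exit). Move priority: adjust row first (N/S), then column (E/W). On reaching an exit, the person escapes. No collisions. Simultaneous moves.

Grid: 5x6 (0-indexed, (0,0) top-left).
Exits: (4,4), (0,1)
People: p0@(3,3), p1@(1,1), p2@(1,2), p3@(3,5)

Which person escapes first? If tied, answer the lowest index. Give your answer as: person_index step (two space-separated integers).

Answer: 1 1

Derivation:
Step 1: p0:(3,3)->(4,3) | p1:(1,1)->(0,1)->EXIT | p2:(1,2)->(0,2) | p3:(3,5)->(4,5)
Step 2: p0:(4,3)->(4,4)->EXIT | p1:escaped | p2:(0,2)->(0,1)->EXIT | p3:(4,5)->(4,4)->EXIT
Exit steps: [2, 1, 2, 2]
First to escape: p1 at step 1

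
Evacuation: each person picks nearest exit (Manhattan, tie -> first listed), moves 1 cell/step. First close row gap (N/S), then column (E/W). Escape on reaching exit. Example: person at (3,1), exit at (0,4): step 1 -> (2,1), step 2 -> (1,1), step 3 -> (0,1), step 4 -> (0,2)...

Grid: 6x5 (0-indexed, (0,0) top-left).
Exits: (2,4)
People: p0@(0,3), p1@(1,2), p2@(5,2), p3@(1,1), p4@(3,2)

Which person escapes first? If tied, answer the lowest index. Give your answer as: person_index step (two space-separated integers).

Step 1: p0:(0,3)->(1,3) | p1:(1,2)->(2,2) | p2:(5,2)->(4,2) | p3:(1,1)->(2,1) | p4:(3,2)->(2,2)
Step 2: p0:(1,3)->(2,3) | p1:(2,2)->(2,3) | p2:(4,2)->(3,2) | p3:(2,1)->(2,2) | p4:(2,2)->(2,3)
Step 3: p0:(2,3)->(2,4)->EXIT | p1:(2,3)->(2,4)->EXIT | p2:(3,2)->(2,2) | p3:(2,2)->(2,3) | p4:(2,3)->(2,4)->EXIT
Step 4: p0:escaped | p1:escaped | p2:(2,2)->(2,3) | p3:(2,3)->(2,4)->EXIT | p4:escaped
Step 5: p0:escaped | p1:escaped | p2:(2,3)->(2,4)->EXIT | p3:escaped | p4:escaped
Exit steps: [3, 3, 5, 4, 3]
First to escape: p0 at step 3

Answer: 0 3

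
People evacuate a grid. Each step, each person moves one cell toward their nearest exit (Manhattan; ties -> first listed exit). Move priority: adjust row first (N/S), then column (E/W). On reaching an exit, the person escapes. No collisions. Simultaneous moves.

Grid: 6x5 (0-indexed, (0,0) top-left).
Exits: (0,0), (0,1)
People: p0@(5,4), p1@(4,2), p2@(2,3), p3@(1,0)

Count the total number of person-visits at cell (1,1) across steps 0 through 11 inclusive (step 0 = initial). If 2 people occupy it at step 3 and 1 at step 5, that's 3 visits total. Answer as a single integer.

Answer: 0

Derivation:
Step 0: p0@(5,4) p1@(4,2) p2@(2,3) p3@(1,0) -> at (1,1): 0 [-], cum=0
Step 1: p0@(4,4) p1@(3,2) p2@(1,3) p3@ESC -> at (1,1): 0 [-], cum=0
Step 2: p0@(3,4) p1@(2,2) p2@(0,3) p3@ESC -> at (1,1): 0 [-], cum=0
Step 3: p0@(2,4) p1@(1,2) p2@(0,2) p3@ESC -> at (1,1): 0 [-], cum=0
Step 4: p0@(1,4) p1@(0,2) p2@ESC p3@ESC -> at (1,1): 0 [-], cum=0
Step 5: p0@(0,4) p1@ESC p2@ESC p3@ESC -> at (1,1): 0 [-], cum=0
Step 6: p0@(0,3) p1@ESC p2@ESC p3@ESC -> at (1,1): 0 [-], cum=0
Step 7: p0@(0,2) p1@ESC p2@ESC p3@ESC -> at (1,1): 0 [-], cum=0
Step 8: p0@ESC p1@ESC p2@ESC p3@ESC -> at (1,1): 0 [-], cum=0
Total visits = 0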